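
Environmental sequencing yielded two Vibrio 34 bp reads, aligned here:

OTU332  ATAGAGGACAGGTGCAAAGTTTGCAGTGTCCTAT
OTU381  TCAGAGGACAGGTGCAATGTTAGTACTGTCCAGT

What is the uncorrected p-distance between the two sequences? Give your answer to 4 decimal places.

0.2353

The sequences differ at positions 1 (A/T), 2 (T/C), 18 (A/T), 22 (T/A), 24 (C/T), 26 (G/C), 32 (T/A), 33 (A/G).
There are 8 differences over 34 sites, so p = 8/34 = 0.2353.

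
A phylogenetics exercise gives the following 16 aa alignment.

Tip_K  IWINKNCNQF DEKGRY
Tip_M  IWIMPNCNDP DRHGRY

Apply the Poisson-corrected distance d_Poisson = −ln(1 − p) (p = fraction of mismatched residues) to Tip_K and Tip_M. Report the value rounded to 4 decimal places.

Mismatches occur at site 4 (N/M), site 5 (K/P), site 9 (Q/D), site 10 (F/P), site 12 (E/R), site 13 (K/H).
p = 6/16 = 0.375000.
d = −ln(1 − 0.375000) = −ln(0.625000) = 0.4700.

0.4700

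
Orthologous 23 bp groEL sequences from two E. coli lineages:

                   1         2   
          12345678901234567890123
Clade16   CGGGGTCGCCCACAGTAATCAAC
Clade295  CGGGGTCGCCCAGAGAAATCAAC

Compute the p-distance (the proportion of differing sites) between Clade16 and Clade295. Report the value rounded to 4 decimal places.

Differing sites — 13:C/G; 16:T/A.
There are 2 differences over 23 sites, so p = 2/23 = 0.0870.

0.0870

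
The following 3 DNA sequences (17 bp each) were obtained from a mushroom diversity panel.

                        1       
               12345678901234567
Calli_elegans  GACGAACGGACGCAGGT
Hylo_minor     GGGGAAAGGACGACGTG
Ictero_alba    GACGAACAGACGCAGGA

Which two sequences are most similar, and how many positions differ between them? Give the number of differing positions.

2

Pairwise Hamming distances:
  Calli_elegans vs Hylo_minor: 7
  Calli_elegans vs Ictero_alba: 2
  Hylo_minor vs Ictero_alba: 8
The smallest is 2, between Calli_elegans and Ictero_alba.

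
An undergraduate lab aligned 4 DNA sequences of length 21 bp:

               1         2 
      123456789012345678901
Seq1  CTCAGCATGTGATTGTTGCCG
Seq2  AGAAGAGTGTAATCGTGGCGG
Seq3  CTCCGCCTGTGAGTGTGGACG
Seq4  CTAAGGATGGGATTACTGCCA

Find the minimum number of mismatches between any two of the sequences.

5

Pairwise Hamming distances:
  Seq1 vs Seq2: 9
  Seq1 vs Seq3: 5
  Seq1 vs Seq4: 6
  Seq2 vs Seq3: 11
  Seq2 vs Seq4: 12
  Seq3 vs Seq4: 11
The smallest is 5, between Seq1 and Seq3.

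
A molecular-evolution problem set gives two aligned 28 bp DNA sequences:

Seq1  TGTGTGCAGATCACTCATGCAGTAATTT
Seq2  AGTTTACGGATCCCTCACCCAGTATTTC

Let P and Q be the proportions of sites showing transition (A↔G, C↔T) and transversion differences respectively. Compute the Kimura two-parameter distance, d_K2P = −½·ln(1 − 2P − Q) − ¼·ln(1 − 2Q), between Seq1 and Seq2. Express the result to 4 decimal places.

Mismatches occur at site 1 (T→A, transversion), site 4 (G→T, transversion), site 6 (G→A, transition), site 8 (A→G, transition), site 13 (A→C, transversion), site 18 (T→C, transition), site 19 (G→C, transversion), site 25 (A→T, transversion), site 28 (T→C, transition).
Of the 9 differences, 4 transitions and 5 transversions over 28 sites: P = 4/28 = 0.142857, Q = 5/28 = 0.178571.
d = −0.5·ln(0.535715) − 0.25·ln(0.642858) = −0.5·(-0.624153) − 0.25·(-0.441831) = 0.4225.

0.4225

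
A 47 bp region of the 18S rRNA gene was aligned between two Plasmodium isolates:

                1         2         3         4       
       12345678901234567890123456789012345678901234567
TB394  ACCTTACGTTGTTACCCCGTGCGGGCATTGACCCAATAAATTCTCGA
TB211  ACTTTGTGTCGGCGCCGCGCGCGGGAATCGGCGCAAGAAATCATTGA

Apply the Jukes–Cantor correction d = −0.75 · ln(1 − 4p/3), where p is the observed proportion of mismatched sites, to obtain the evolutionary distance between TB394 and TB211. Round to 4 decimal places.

0.4937

The sequences differ at positions 3 (C/T), 6 (A/G), 7 (C/T), 10 (T/C), 12 (T/G), 13 (T/C), 14 (A/G), 17 (C/G), 20 (T/C), 26 (C/A), 29 (T/C), 31 (A/G), 33 (C/G), 37 (T/G), 42 (T/C), 43 (C/A), 45 (C/T).
p = 17/47 = 0.361702.
d = −0.75 · ln(1 − (4/3)·0.361702) = −0.75 · ln(0.517731) = −0.75 · (-0.658299) = 0.4937.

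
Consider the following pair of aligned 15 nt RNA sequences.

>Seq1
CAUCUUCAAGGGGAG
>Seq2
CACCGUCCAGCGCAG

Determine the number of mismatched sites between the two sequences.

5

The sequences differ at positions 3 (U/C), 5 (U/G), 8 (A/C), 11 (G/C), 13 (G/C).
That gives 5 mismatches out of 15 aligned sites, so the Hamming distance is 5.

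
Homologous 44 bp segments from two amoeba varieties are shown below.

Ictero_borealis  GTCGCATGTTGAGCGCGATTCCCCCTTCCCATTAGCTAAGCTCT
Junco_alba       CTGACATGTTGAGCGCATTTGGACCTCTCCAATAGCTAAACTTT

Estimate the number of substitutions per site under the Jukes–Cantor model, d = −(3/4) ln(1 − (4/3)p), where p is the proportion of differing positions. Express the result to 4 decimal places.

Differing sites — 1:G/C; 3:C/G; 4:G/A; 17:G/A; 18:A/T; 21:C/G; 22:C/G; 23:C/A; 27:T/C; 28:C/T; 32:T/A; 40:G/A; 43:C/T.
p = 13/44 = 0.295455.
d = −0.75 · ln(1 − (4/3)·0.295455) = −0.75 · ln(0.606060) = −0.75 · (-0.500776) = 0.3756.

0.3756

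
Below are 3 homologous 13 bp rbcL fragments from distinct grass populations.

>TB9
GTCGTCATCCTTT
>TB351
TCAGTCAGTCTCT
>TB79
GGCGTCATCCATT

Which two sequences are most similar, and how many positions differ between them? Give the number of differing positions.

2

Pairwise Hamming distances:
  TB9 vs TB351: 6
  TB9 vs TB79: 2
  TB351 vs TB79: 7
The smallest is 2, between TB9 and TB79.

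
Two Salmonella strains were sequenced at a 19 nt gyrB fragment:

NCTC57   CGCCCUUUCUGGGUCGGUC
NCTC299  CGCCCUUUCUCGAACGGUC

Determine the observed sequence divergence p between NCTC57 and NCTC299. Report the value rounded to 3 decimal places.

The sequences differ at positions 11 (G/C), 13 (G/A), 14 (U/A).
There are 3 differences over 19 sites, so p = 3/19 = 0.158.

0.158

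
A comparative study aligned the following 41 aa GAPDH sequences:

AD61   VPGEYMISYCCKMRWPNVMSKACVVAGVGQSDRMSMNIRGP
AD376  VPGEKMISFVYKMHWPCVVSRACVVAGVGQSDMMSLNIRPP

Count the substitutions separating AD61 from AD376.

11

The sequences differ at positions 5 (Y/K), 9 (Y/F), 10 (C/V), 11 (C/Y), 14 (R/H), 17 (N/C), 19 (M/V), 21 (K/R), 33 (R/M), 36 (M/L), 40 (G/P).
That gives 11 mismatches out of 41 aligned sites, so the Hamming distance is 11.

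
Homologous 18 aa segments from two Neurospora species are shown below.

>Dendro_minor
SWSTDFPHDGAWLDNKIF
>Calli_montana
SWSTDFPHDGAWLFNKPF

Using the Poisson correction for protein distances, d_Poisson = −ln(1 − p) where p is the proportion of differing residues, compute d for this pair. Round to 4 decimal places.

The sequences differ at positions 14 (D/F), 17 (I/P).
p = 2/18 = 0.111111.
d = −ln(1 − 0.111111) = −ln(0.888889) = 0.1178.

0.1178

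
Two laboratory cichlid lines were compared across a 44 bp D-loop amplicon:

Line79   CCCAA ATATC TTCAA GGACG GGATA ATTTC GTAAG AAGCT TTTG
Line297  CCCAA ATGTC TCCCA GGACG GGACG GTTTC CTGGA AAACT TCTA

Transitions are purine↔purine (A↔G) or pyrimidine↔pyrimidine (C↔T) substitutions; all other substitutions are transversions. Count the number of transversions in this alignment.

2

Mismatches occur at site 8 (A→G, transition), site 12 (T→C, transition), site 14 (A→C, transversion), site 24 (T→C, transition), site 25 (A→G, transition), site 26 (A→G, transition), site 31 (G→C, transversion), site 33 (A→G, transition), site 34 (A→G, transition), site 35 (G→A, transition), site 38 (G→A, transition), site 42 (T→C, transition), site 44 (G→A, transition).
Of the 13 differences, 11 transitions and 2 transversions, so the answer is 2.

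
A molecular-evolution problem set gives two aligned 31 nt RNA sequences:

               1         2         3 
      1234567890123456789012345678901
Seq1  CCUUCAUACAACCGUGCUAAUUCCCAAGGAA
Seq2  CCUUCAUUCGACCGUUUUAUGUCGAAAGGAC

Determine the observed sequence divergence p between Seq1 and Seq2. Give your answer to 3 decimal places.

Mismatches occur at site 8 (A/U), site 10 (A/G), site 16 (G/U), site 17 (C/U), site 20 (A/U), site 21 (U/G), site 24 (C/G), site 25 (C/A), site 31 (A/C).
There are 9 differences over 31 sites, so p = 9/31 = 0.290.

0.290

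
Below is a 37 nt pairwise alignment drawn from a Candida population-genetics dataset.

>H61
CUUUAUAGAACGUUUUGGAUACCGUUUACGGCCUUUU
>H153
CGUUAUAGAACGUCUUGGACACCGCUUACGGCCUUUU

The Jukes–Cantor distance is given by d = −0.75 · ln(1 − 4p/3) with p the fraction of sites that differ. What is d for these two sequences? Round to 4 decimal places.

0.1167

Differing sites — 2:U/G; 14:U/C; 20:U/C; 25:U/C.
p = 4/37 = 0.108108.
d = −0.75 · ln(1 − (4/3)·0.108108) = −0.75 · ln(0.855856) = −0.75 · (-0.155653) = 0.1167.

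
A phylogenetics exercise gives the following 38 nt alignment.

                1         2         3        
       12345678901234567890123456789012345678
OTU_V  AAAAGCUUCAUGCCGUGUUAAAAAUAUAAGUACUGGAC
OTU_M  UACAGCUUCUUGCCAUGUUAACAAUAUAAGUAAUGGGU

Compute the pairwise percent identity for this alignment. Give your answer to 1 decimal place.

Mismatches occur at site 1 (A/U), site 3 (A/C), site 10 (A/U), site 15 (G/A), site 22 (A/C), site 33 (C/A), site 37 (A/G), site 38 (C/U).
30 of the 38 sites match, so the percent identity is 30/38 × 100 = 78.9%.

78.9%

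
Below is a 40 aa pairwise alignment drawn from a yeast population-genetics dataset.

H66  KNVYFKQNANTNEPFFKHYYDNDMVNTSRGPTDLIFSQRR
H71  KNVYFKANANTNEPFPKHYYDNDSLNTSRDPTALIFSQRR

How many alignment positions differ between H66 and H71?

6

The sequences differ at positions 7 (Q/A), 16 (F/P), 24 (M/S), 25 (V/L), 30 (G/D), 33 (D/A).
That gives 6 mismatches out of 40 aligned sites, so the Hamming distance is 6.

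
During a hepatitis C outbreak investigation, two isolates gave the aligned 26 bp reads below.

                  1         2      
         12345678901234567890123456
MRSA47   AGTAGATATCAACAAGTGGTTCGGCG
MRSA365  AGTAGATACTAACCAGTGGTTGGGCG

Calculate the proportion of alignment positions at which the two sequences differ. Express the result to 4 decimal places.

0.1538

The sequences differ at positions 9 (T/C), 10 (C/T), 14 (A/C), 22 (C/G).
There are 4 differences over 26 sites, so p = 4/26 = 0.1538.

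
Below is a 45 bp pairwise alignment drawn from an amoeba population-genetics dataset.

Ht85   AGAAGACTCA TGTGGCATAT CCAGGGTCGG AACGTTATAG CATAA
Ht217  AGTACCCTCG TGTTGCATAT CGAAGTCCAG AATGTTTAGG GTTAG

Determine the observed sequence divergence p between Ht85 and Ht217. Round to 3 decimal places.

The sequences differ at positions 3 (A/T), 5 (G/C), 6 (A/C), 10 (A/G), 14 (G/T), 22 (C/G), 24 (G/A), 26 (G/T), 27 (T/C), 29 (G/A), 33 (C/T), 37 (A/T), 38 (T/A), 39 (A/G), 41 (C/G), 42 (A/T), 45 (A/G).
There are 17 differences over 45 sites, so p = 17/45 = 0.378.

0.378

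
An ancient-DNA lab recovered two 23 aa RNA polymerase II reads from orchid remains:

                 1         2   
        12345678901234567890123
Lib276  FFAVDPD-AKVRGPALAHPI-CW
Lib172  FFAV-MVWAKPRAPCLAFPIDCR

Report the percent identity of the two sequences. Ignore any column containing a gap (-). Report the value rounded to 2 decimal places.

Excluding the 3 gap columns leaves 20 comparable sites.
The sequences differ at positions 6 (P/M), 7 (D/V), 11 (V/P), 13 (G/A), 15 (A/C), 18 (H/F), 23 (W/R).
13 of the 20 comparable sites match, so the percent identity is 13/20 × 100 = 65.00%.

65.00%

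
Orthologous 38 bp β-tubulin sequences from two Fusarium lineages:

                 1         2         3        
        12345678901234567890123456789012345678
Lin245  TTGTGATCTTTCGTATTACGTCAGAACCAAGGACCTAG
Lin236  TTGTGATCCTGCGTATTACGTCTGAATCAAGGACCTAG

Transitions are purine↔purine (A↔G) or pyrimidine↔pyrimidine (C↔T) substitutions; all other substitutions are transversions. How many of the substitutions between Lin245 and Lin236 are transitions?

2

Differing sites — 9:T/C (Ti); 11:T/G (Tv); 23:A/T (Tv); 27:C/T (Ti).
Of the 4 differences, 2 transitions and 2 transversions, so the answer is 2.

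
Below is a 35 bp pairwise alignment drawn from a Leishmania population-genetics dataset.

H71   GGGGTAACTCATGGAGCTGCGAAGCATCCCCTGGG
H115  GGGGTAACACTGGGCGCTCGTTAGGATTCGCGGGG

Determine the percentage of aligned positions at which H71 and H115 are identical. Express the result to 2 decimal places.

65.71%

Mismatches occur at site 9 (T→A), site 11 (A→T), site 12 (T→G), site 15 (A→C), site 19 (G→C), site 20 (C→G), site 21 (G→T), site 22 (A→T), site 25 (C→G), site 28 (C→T), site 30 (C→G), site 32 (T→G).
23 of the 35 sites match, so the percent identity is 23/35 × 100 = 65.71%.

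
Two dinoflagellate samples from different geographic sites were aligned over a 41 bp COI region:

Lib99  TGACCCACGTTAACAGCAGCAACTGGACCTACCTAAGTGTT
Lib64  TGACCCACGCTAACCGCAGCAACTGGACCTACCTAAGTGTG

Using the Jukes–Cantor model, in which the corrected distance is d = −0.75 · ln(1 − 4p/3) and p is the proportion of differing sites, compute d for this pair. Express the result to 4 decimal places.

The sequences differ at positions 10 (T/C), 15 (A/C), 41 (T/G).
p = 3/41 = 0.073171.
d = −0.75 · ln(1 − (4/3)·0.073171) = −0.75 · ln(0.902439) = −0.75 · (-0.102654) = 0.0770.

0.0770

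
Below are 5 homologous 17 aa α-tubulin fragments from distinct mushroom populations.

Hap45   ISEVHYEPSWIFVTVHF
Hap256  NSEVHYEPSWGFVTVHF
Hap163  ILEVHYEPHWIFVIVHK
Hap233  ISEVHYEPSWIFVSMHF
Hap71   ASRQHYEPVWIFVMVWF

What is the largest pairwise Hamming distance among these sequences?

8

Pairwise Hamming distances:
  Hap45 vs Hap256: 2
  Hap45 vs Hap163: 4
  Hap45 vs Hap233: 2
  Hap45 vs Hap71: 6
  Hap256 vs Hap163: 6
  Hap256 vs Hap233: 4
  Hap256 vs Hap71: 7
  Hap163 vs Hap233: 5
  Hap163 vs Hap71: 8
  Hap233 vs Hap71: 7
The largest is 8, between Hap163 and Hap71.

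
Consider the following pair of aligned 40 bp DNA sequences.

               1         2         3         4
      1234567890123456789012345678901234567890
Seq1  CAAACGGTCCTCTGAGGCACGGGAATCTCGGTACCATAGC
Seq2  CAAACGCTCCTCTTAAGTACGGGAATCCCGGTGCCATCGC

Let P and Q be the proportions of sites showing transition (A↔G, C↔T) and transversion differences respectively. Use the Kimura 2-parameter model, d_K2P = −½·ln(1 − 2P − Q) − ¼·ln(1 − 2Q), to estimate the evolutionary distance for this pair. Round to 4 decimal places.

0.2014

Mismatches occur at site 7 (G/C, transversion), site 14 (G/T, transversion), site 16 (G/A, transition), site 18 (C/T, transition), site 28 (T/C, transition), site 33 (A/G, transition), site 38 (A/C, transversion).
Of the 7 differences, 4 transitions and 3 transversions over 40 sites: P = 4/40 = 0.100000, Q = 3/40 = 0.075000.
d = −0.5·ln(0.725000) − 0.25·ln(0.850000) = −0.5·(-0.321584) − 0.25·(-0.162519) = 0.2014.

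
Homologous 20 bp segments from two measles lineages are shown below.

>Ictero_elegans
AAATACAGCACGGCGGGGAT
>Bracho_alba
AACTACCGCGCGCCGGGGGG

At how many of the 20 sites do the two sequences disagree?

Mismatches occur at site 3 (A↔C), site 7 (A↔C), site 10 (A↔G), site 13 (G↔C), site 19 (A↔G), site 20 (T↔G).
That gives 6 mismatches out of 20 aligned sites, so the Hamming distance is 6.

6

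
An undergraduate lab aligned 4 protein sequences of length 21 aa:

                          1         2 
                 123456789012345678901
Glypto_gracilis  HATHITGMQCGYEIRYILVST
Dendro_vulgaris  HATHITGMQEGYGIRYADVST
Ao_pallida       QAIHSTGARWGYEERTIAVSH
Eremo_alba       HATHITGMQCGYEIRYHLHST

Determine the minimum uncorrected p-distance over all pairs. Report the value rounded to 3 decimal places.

0.095

Pairwise Hamming distances:
  Glypto_gracilis vs Dendro_vulgaris: 4
  Glypto_gracilis vs Ao_pallida: 10
  Glypto_gracilis vs Eremo_alba: 2
  Dendro_vulgaris vs Ao_pallida: 12
  Dendro_vulgaris vs Eremo_alba: 5
  Ao_pallida vs Eremo_alba: 12
The smallest is 2 mismatches, between Glypto_gracilis and Eremo_alba; p = 2/21 = 0.095.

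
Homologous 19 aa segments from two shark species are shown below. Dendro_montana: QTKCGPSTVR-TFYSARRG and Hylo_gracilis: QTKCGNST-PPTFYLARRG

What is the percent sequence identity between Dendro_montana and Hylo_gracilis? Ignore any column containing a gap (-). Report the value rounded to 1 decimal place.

82.4%

Excluding the 2 gap columns leaves 17 comparable sites.
The sequences differ at positions 6 (P/N), 10 (R/P), 15 (S/L).
14 of the 17 comparable sites match, so the percent identity is 14/17 × 100 = 82.4%.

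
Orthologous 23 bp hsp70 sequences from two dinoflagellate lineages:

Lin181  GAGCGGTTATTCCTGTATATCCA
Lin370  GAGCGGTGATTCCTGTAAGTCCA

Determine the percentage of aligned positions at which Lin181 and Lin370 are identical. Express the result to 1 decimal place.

Differing sites — 8:T/G; 18:T/A; 19:A/G.
20 of the 23 sites match, so the percent identity is 20/23 × 100 = 87.0%.

87.0%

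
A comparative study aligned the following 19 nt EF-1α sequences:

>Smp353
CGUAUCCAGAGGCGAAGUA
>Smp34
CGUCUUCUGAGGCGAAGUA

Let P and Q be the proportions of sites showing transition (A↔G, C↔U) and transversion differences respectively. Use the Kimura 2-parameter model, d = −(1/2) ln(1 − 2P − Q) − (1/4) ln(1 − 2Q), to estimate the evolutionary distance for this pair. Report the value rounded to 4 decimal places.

Differing sites — 4:A/C (Tv); 6:C/U (Ti); 8:A/U (Tv).
Of the 3 differences, 1 transition and 2 transversions over 19 sites: P = 1/19 = 0.052632, Q = 2/19 = 0.105263.
d = −0.5·ln(0.789473) − 0.25·ln(0.789474) = −0.5·(-0.236390) − 0.25·(-0.236388) = 0.1773.

0.1773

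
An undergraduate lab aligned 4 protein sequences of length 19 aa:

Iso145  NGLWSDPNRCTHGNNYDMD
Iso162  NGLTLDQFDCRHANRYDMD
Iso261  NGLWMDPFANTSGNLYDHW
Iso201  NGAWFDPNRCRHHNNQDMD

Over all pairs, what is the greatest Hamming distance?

12

Pairwise Hamming distances:
  Iso145 vs Iso162: 8
  Iso145 vs Iso261: 8
  Iso145 vs Iso201: 5
  Iso162 vs Iso261: 11
  Iso162 vs Iso201: 9
  Iso261 vs Iso201: 12
The largest is 12, between Iso261 and Iso201.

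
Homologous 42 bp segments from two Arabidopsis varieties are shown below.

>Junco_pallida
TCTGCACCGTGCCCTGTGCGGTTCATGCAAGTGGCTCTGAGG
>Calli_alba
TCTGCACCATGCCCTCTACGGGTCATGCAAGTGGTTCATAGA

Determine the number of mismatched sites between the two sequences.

The sequences differ at positions 9 (G/A), 16 (G/C), 18 (G/A), 22 (T/G), 35 (C/T), 38 (T/A), 39 (G/T), 42 (G/A).
That gives 8 mismatches out of 42 aligned sites, so the Hamming distance is 8.

8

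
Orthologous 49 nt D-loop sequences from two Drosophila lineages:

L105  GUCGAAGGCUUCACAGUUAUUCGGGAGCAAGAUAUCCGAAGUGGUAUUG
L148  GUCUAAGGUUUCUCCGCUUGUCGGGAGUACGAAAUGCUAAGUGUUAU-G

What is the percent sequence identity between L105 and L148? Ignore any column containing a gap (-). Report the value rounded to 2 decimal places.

72.92%

Excluding the 1 gap column leaves 48 comparable sites.
Differing sites — 4:G/U; 9:C/U; 13:A/U; 15:A/C; 17:U/C; 19:A/U; 20:U/G; 28:C/U; 30:A/C; 33:U/A; 36:C/G; 38:G/U; 44:G/U.
35 of the 48 comparable sites match, so the percent identity is 35/48 × 100 = 72.92%.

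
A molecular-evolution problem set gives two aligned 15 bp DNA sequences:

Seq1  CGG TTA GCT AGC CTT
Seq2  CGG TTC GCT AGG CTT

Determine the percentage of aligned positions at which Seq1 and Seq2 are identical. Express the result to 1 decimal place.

86.7%

Mismatches occur at site 6 (A↔C), site 12 (C↔G).
13 of the 15 sites match, so the percent identity is 13/15 × 100 = 86.7%.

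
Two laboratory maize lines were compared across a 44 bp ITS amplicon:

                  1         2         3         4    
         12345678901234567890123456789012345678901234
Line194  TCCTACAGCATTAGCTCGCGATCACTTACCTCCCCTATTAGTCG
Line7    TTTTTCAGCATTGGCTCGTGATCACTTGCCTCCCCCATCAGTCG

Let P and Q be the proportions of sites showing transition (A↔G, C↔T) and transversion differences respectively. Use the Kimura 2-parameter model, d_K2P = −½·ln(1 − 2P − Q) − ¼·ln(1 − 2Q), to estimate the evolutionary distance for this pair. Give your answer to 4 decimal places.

Differing sites — 2:C/T (Ti); 3:C/T (Ti); 5:A/T (Tv); 13:A/G (Ti); 19:C/T (Ti); 28:A/G (Ti); 36:T/C (Ti); 39:T/C (Ti).
Of the 8 differences, 7 transitions and 1 transversion over 44 sites: P = 7/44 = 0.159091, Q = 1/44 = 0.022727.
d = −0.5·ln(0.659091) − 0.25·ln(0.954546) = −0.5·(-0.416894) − 0.25·(-0.046519) = 0.2201.

0.2201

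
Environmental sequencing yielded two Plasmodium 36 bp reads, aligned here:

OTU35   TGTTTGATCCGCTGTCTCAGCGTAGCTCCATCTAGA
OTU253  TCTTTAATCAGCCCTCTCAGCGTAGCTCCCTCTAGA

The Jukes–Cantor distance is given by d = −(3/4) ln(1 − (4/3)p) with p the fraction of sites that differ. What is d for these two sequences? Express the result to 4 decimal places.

0.1885

Differing sites — 2:G/C; 6:G/A; 10:C/A; 13:T/C; 14:G/C; 30:A/C.
p = 6/36 = 0.166667.
d = −0.75 · ln(1 − (4/3)·0.166667) = −0.75 · ln(0.777777) = −0.75 · (-0.251315) = 0.1885.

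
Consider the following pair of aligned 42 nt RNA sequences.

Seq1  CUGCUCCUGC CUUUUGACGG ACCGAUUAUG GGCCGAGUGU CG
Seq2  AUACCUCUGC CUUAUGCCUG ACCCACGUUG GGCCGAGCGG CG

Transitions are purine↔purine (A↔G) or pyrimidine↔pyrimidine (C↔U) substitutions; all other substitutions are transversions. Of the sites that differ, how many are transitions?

5

Mismatches occur at site 1 (C/A, transversion), site 3 (G/A, transition), site 5 (U/C, transition), site 6 (C/U, transition), site 14 (U/A, transversion), site 17 (A/C, transversion), site 19 (G/U, transversion), site 24 (G/C, transversion), site 26 (U/C, transition), site 27 (U/G, transversion), site 28 (A/U, transversion), site 38 (U/C, transition), site 40 (U/G, transversion).
Of the 13 differences, 5 transitions and 8 transversions, so the answer is 5.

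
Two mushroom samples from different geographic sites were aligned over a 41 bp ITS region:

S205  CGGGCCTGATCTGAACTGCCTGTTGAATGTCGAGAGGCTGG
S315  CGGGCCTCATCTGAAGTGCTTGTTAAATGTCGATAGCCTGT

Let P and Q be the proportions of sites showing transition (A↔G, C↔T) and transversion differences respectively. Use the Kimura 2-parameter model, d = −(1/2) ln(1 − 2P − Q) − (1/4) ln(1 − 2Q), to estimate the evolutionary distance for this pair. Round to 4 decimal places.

Mismatches occur at site 8 (G→C, transversion), site 16 (C→G, transversion), site 20 (C→T, transition), site 25 (G→A, transition), site 34 (G→T, transversion), site 37 (G→C, transversion), site 41 (G→T, transversion).
Of the 7 differences, 2 transitions and 5 transversions over 41 sites: P = 2/41 = 0.048780, Q = 5/41 = 0.121951.
d = −0.5·ln(0.780489) − 0.25·ln(0.756098) = −0.5·(-0.247835) − 0.25·(-0.279584) = 0.1938.

0.1938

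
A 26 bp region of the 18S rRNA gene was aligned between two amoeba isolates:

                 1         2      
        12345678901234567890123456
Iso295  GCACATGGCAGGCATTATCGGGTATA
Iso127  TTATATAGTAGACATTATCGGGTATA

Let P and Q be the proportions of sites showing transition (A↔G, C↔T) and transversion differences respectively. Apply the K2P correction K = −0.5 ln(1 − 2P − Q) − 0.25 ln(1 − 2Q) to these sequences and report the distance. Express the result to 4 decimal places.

Mismatches occur at site 1 (G/T, transversion), site 2 (C/T, transition), site 4 (C/T, transition), site 7 (G/A, transition), site 9 (C/T, transition), site 12 (G/A, transition).
Of the 6 differences, 5 transitions and 1 transversion over 26 sites: P = 5/26 = 0.192308, Q = 1/26 = 0.038462.
d = −0.5·ln(0.576922) − 0.25·ln(0.923076) = −0.5·(-0.550048) − 0.25·(-0.080044) = 0.2950.

0.2950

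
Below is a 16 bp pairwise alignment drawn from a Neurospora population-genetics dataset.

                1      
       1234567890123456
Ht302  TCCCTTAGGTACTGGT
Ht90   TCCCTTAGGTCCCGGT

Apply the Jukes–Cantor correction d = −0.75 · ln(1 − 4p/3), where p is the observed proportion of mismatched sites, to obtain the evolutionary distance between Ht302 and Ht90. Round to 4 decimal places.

Mismatches occur at site 11 (A/C), site 13 (T/C).
p = 2/16 = 0.125000.
d = −0.75 · ln(1 − (4/3)·0.125000) = −0.75 · ln(0.833333) = −0.75 · (-0.182322) = 0.1367.

0.1367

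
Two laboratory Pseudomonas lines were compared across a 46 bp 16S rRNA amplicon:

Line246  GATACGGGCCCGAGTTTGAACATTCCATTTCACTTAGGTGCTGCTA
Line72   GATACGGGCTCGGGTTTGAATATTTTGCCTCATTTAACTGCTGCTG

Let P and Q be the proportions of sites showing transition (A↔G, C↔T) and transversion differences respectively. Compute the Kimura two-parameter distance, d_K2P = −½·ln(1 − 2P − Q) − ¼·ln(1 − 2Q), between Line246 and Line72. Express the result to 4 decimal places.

0.3577

The sequences differ at positions 10 (C/T, transition), 13 (A/G, transition), 21 (C/T, transition), 25 (C/T, transition), 26 (C/T, transition), 27 (A/G, transition), 28 (T/C, transition), 29 (T/C, transition), 33 (C/T, transition), 37 (G/A, transition), 38 (G/C, transversion), 46 (A/G, transition).
Of the 12 differences, 11 transitions and 1 transversion over 46 sites: P = 11/46 = 0.239130, Q = 1/46 = 0.021739.
d = −0.5·ln(0.500001) − 0.25·ln(0.956522) = −0.5·(-0.693145) − 0.25·(-0.044451) = 0.3577.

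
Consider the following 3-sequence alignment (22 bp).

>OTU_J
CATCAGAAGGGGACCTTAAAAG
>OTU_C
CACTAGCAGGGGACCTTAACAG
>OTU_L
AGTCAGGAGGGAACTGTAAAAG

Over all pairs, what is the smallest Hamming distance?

4

Pairwise Hamming distances:
  OTU_J vs OTU_C: 4
  OTU_J vs OTU_L: 6
  OTU_C vs OTU_L: 9
The smallest is 4, between OTU_J and OTU_C.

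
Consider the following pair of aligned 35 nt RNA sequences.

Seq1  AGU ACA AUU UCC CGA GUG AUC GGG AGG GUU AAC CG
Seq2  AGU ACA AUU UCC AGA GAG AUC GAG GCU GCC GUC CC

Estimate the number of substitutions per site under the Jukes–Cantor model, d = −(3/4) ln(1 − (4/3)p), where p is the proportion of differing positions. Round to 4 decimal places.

0.4073

The sequences differ at positions 13 (C/A), 17 (U/A), 23 (G/A), 25 (A/G), 26 (G/C), 27 (G/U), 29 (U/C), 30 (U/C), 31 (A/G), 32 (A/U), 35 (G/C).
p = 11/35 = 0.314286.
d = −0.75 · ln(1 − (4/3)·0.314286) = −0.75 · ln(0.580952) = −0.75 · (-0.543087) = 0.4073.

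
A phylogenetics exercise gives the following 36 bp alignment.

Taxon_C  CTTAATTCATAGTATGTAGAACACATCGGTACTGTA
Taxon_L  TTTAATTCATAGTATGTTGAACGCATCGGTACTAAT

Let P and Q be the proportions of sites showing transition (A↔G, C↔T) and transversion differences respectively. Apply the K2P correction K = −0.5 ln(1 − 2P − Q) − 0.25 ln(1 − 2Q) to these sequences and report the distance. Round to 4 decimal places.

Differing sites — 1:C/T (Ti); 18:A/T (Tv); 23:A/G (Ti); 34:G/A (Ti); 35:T/A (Tv); 36:A/T (Tv).
Of the 6 differences, 3 transitions and 3 transversions over 36 sites: P = 3/36 = 0.083333, Q = 3/36 = 0.083333.
d = −0.5·ln(0.750001) − 0.25·ln(0.833334) = −0.5·(-0.287681) − 0.25·(-0.182321) = 0.1894.

0.1894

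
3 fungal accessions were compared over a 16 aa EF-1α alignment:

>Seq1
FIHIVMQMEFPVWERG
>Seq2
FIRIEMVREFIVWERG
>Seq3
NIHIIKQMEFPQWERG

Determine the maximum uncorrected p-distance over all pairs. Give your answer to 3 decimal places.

Pairwise Hamming distances:
  Seq1 vs Seq2: 5
  Seq1 vs Seq3: 4
  Seq2 vs Seq3: 8
The largest is 8 mismatches, between Seq2 and Seq3; p = 8/16 = 0.500.

0.500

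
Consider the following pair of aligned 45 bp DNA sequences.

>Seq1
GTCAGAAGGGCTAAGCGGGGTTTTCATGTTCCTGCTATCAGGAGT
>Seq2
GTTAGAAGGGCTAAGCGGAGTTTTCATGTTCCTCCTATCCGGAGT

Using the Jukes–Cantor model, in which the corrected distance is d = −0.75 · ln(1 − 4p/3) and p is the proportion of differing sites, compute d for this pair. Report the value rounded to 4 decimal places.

The sequences differ at positions 3 (C/T), 19 (G/A), 34 (G/C), 40 (A/C).
p = 4/45 = 0.088889.
d = −0.75 · ln(1 − (4/3)·0.088889) = −0.75 · ln(0.881481) = −0.75 · (-0.126152) = 0.0946.

0.0946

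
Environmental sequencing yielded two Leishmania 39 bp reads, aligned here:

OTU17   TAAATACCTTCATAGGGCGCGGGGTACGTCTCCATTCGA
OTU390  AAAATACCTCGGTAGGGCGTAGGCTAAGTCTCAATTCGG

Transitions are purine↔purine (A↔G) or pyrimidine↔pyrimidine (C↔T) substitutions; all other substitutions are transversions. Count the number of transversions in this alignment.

5

The sequences differ at positions 1 (T/A, transversion), 10 (T/C, transition), 11 (C/G, transversion), 12 (A/G, transition), 20 (C/T, transition), 21 (G/A, transition), 24 (G/C, transversion), 27 (C/A, transversion), 33 (C/A, transversion), 39 (A/G, transition).
Of the 10 differences, 5 transitions and 5 transversions, so the answer is 5.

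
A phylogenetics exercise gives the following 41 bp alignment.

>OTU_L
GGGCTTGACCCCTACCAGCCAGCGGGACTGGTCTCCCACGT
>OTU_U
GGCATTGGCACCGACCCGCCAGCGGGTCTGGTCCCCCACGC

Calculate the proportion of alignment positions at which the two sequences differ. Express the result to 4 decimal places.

0.2195

Mismatches occur at site 3 (G→C), site 4 (C→A), site 8 (A→G), site 10 (C→A), site 13 (T→G), site 17 (A→C), site 27 (A→T), site 34 (T→C), site 41 (T→C).
There are 9 differences over 41 sites, so p = 9/41 = 0.2195.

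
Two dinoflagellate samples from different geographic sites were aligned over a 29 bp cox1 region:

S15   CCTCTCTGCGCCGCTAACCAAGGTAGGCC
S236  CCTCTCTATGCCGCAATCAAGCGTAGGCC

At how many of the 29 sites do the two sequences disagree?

The sequences differ at positions 8 (G/A), 9 (C/T), 15 (T/A), 17 (A/T), 19 (C/A), 21 (A/G), 22 (G/C).
That gives 7 mismatches out of 29 aligned sites, so the Hamming distance is 7.

7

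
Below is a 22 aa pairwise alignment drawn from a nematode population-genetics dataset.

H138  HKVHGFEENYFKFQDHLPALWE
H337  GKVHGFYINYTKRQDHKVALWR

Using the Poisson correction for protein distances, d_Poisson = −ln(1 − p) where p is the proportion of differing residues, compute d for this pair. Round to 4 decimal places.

0.4520

The sequences differ at positions 1 (H/G), 7 (E/Y), 8 (E/I), 11 (F/T), 13 (F/R), 17 (L/K), 18 (P/V), 22 (E/R).
p = 8/22 = 0.363636.
d = −ln(1 − 0.363636) = −ln(0.636364) = 0.4520.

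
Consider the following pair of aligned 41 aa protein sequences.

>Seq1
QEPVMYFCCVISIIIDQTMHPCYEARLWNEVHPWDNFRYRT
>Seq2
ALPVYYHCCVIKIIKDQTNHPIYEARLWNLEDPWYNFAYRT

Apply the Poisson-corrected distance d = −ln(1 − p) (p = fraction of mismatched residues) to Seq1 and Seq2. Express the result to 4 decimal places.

0.3814

The sequences differ at positions 1 (Q/A), 2 (E/L), 5 (M/Y), 7 (F/H), 12 (S/K), 15 (I/K), 19 (M/N), 22 (C/I), 30 (E/L), 31 (V/E), 32 (H/D), 35 (D/Y), 38 (R/A).
p = 13/41 = 0.317073.
d = −ln(1 − 0.317073) = −ln(0.682927) = 0.3814.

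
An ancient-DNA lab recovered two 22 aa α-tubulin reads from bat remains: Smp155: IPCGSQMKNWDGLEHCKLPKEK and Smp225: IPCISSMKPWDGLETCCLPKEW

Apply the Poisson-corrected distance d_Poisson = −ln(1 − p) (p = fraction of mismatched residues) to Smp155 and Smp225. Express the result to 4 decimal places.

0.3185

Differing sites — 4:G/I; 6:Q/S; 9:N/P; 15:H/T; 17:K/C; 22:K/W.
p = 6/22 = 0.272727.
d = −ln(1 − 0.272727) = −ln(0.727273) = 0.3185.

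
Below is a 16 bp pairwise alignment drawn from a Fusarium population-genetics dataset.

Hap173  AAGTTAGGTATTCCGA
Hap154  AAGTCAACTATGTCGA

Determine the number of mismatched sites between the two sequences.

Mismatches occur at site 5 (T→C), site 7 (G→A), site 8 (G→C), site 12 (T→G), site 13 (C→T).
That gives 5 mismatches out of 16 aligned sites, so the Hamming distance is 5.

5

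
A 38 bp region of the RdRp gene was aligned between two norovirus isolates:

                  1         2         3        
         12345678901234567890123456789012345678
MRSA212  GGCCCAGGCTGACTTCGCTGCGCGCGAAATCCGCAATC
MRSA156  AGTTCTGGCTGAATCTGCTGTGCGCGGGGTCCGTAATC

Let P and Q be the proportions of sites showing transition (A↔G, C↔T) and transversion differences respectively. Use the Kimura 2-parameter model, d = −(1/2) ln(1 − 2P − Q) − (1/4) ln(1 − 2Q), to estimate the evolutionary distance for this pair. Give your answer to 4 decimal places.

0.4603

Differing sites — 1:G/A (Ti); 3:C/T (Ti); 4:C/T (Ti); 6:A/T (Tv); 13:C/A (Tv); 15:T/C (Ti); 16:C/T (Ti); 21:C/T (Ti); 27:A/G (Ti); 28:A/G (Ti); 29:A/G (Ti); 34:C/T (Ti).
Of the 12 differences, 10 transitions and 2 transversions over 38 sites: P = 10/38 = 0.263158, Q = 2/38 = 0.052632.
d = −0.5·ln(0.421052) − 0.25·ln(0.894736) = −0.5·(-0.864999) − 0.25·(-0.111227) = 0.4603.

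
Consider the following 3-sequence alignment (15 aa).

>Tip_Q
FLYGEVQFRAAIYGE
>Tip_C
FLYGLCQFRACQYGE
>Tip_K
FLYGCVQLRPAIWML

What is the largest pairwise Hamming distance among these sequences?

9

Pairwise Hamming distances:
  Tip_Q vs Tip_C: 4
  Tip_Q vs Tip_K: 6
  Tip_C vs Tip_K: 9
The largest is 9, between Tip_C and Tip_K.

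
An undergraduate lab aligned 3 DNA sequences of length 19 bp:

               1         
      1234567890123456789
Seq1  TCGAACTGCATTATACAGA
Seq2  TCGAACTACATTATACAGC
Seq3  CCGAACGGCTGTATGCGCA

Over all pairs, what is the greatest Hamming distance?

Pairwise Hamming distances:
  Seq1 vs Seq2: 2
  Seq1 vs Seq3: 7
  Seq2 vs Seq3: 9
The largest is 9, between Seq2 and Seq3.

9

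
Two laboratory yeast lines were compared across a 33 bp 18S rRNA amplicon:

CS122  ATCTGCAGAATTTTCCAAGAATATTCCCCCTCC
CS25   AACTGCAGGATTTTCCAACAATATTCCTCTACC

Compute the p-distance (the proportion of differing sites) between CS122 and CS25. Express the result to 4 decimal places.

0.1818

Mismatches occur at site 2 (T↔A), site 9 (A↔G), site 19 (G↔C), site 28 (C↔T), site 30 (C↔T), site 31 (T↔A).
There are 6 differences over 33 sites, so p = 6/33 = 0.1818.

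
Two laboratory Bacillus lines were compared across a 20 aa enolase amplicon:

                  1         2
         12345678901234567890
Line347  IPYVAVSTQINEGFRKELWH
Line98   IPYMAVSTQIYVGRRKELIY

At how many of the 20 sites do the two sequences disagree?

Differing sites — 4:V/M; 11:N/Y; 12:E/V; 14:F/R; 19:W/I; 20:H/Y.
That gives 6 mismatches out of 20 aligned sites, so the Hamming distance is 6.

6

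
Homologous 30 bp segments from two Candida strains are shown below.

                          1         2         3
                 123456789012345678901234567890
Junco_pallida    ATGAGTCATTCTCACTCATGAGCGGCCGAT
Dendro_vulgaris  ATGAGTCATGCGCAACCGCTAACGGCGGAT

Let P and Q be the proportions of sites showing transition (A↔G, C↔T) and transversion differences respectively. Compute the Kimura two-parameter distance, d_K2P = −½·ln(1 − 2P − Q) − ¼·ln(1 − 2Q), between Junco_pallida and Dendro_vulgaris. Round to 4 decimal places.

0.3854

Mismatches occur at site 10 (T↔G, transversion), site 12 (T↔G, transversion), site 15 (C↔A, transversion), site 16 (T↔C, transition), site 18 (A↔G, transition), site 19 (T↔C, transition), site 20 (G↔T, transversion), site 22 (G↔A, transition), site 27 (C↔G, transversion).
Of the 9 differences, 4 transitions and 5 transversions over 30 sites: P = 4/30 = 0.133333, Q = 5/30 = 0.166667.
d = −0.5·ln(0.566667) − 0.25·ln(0.666666) = −0.5·(-0.567983) − 0.25·(-0.405466) = 0.3854.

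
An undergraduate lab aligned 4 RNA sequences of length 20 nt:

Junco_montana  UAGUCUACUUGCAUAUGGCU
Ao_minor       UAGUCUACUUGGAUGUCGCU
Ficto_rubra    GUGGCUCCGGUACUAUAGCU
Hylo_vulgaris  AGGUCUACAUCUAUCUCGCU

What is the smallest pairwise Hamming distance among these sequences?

Pairwise Hamming distances:
  Junco_montana vs Ao_minor: 3
  Junco_montana vs Ficto_rubra: 10
  Junco_montana vs Hylo_vulgaris: 7
  Ao_minor vs Ficto_rubra: 11
  Ao_minor vs Hylo_vulgaris: 6
  Ficto_rubra vs Hylo_vulgaris: 11
The smallest is 3, between Junco_montana and Ao_minor.

3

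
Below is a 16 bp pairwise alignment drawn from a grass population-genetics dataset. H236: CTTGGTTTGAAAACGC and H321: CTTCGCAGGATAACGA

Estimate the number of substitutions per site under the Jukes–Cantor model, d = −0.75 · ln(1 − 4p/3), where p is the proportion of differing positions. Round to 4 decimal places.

The sequences differ at positions 4 (G/C), 6 (T/C), 7 (T/A), 8 (T/G), 11 (A/T), 16 (C/A).
p = 6/16 = 0.375000.
d = −0.75 · ln(1 − (4/3)·0.375000) = −0.75 · ln(0.500000) = −0.75 · (-0.693147) = 0.5199.

0.5199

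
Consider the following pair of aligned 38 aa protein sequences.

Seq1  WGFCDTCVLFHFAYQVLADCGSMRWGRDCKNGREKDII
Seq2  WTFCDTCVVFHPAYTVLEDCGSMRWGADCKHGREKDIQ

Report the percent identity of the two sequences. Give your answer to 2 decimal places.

The sequences differ at positions 2 (G/T), 9 (L/V), 12 (F/P), 15 (Q/T), 18 (A/E), 27 (R/A), 31 (N/H), 38 (I/Q).
30 of the 38 sites match, so the percent identity is 30/38 × 100 = 78.95%.

78.95%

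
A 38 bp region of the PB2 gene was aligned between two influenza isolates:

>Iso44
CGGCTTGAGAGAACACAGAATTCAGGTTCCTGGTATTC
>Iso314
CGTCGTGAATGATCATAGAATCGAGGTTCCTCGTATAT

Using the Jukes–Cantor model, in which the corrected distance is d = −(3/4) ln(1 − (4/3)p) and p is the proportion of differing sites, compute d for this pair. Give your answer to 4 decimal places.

Differing sites — 3:G/T; 5:T/G; 9:G/A; 10:A/T; 13:A/T; 16:C/T; 22:T/C; 23:C/G; 32:G/C; 37:T/A; 38:C/T.
p = 11/38 = 0.289474.
d = −0.75 · ln(1 − (4/3)·0.289474) = −0.75 · ln(0.614035) = −0.75 · (-0.487703) = 0.3658.

0.3658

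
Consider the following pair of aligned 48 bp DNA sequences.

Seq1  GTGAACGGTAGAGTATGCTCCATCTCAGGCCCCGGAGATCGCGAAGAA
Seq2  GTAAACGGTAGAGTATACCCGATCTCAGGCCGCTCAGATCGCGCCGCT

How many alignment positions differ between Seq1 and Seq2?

11

Differing sites — 3:G/A; 17:G/A; 19:T/C; 21:C/G; 32:C/G; 34:G/T; 35:G/C; 44:A/C; 45:A/C; 47:A/C; 48:A/T.
That gives 11 mismatches out of 48 aligned sites, so the Hamming distance is 11.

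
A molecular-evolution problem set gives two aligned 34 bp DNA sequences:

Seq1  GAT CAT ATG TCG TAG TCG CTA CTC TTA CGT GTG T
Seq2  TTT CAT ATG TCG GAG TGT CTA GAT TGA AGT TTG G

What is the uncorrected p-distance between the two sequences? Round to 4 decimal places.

The sequences differ at positions 1 (G/T), 2 (A/T), 13 (T/G), 17 (C/G), 18 (G/T), 22 (C/G), 23 (T/A), 24 (C/T), 26 (T/G), 28 (C/A), 31 (G/T), 34 (T/G).
There are 12 differences over 34 sites, so p = 12/34 = 0.3529.

0.3529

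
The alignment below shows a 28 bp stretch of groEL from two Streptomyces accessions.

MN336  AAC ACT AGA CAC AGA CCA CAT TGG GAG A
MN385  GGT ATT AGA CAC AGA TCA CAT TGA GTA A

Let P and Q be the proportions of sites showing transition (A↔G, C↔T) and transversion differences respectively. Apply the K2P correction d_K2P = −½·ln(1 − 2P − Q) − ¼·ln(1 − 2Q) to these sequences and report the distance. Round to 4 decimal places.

Mismatches occur at site 1 (A→G, transition), site 2 (A→G, transition), site 3 (C→T, transition), site 5 (C→T, transition), site 16 (C→T, transition), site 24 (G→A, transition), site 26 (A→T, transversion), site 27 (G→A, transition).
Of the 8 differences, 7 transitions and 1 transversion over 28 sites: P = 7/28 = 0.250000, Q = 1/28 = 0.035714.
d = −0.5·ln(0.464286) − 0.25·ln(0.928572) = −0.5·(-0.767255) − 0.25·(-0.074107) = 0.4022.

0.4022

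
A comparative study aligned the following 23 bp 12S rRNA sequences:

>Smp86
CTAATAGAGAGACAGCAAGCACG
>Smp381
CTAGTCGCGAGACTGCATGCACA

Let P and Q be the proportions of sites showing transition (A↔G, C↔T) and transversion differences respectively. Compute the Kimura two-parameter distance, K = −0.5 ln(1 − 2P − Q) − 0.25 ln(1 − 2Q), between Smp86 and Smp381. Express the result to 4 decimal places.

Mismatches occur at site 4 (A→G, transition), site 6 (A→C, transversion), site 8 (A→C, transversion), site 14 (A→T, transversion), site 18 (A→T, transversion), site 23 (G→A, transition).
Of the 6 differences, 2 transitions and 4 transversions over 23 sites: P = 2/23 = 0.086957, Q = 4/23 = 0.173913.
d = −0.5·ln(0.652173) − 0.25·ln(0.652174) = −0.5·(-0.427445) − 0.25·(-0.427444) = 0.3206.

0.3206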